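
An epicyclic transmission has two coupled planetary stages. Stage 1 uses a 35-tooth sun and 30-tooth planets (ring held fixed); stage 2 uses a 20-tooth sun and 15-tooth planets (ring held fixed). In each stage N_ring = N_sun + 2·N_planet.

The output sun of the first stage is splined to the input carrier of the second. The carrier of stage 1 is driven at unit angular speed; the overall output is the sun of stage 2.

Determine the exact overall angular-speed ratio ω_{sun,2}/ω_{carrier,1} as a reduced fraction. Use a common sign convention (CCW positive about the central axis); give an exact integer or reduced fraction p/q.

Stage 1: N_ring = 35 + 2·30 = 95
Stage 1: 35(ω_s−ω_c) = −95(ω_r−ω_c),  ω_r=0, ω_c=1
Stage 1: ω_s = 1 − (95/35)(0−1) = 26/7
  ⇒ ω_s¹/ω_c¹ = 26/7
Stage 2: N_ring = 20 + 2·15 = 50
Stage 2: 20(ω_s−ω_c) = −50(ω_r−ω_c),  ω_r=0, ω_c=1
Stage 2: ω_s = 1 − (50/20)(0−1) = 7/2
  ⇒ ω_s²/ω_c² = 7/2
Coupling ω_c² = ω_s¹ ⇒ overall = 26/7 × 7/2 = 13

13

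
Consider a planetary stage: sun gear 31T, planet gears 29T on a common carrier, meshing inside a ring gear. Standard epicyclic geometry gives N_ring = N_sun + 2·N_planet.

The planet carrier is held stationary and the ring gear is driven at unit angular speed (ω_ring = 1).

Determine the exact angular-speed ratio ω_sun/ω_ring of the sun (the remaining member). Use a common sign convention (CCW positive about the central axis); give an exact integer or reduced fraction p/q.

N_ring = 31 + 2·29 = 89
31(ω_s−ω_c) = −89(ω_r−ω_c),  ω_c=0, ω_r=1
ω_s = 0 − (89/31)(1−0) = -89/31
ω_s/ω_r = -89/31

-89/31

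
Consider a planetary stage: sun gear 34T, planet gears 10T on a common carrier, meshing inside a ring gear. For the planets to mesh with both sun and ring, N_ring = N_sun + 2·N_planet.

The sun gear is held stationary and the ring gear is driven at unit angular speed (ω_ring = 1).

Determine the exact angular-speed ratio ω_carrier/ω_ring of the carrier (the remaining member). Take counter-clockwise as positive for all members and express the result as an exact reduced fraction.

N_ring = 34 + 2·10 = 54
34(ω_s−ω_c) = −54(ω_r−ω_c),  ω_s=0, ω_r=1
34(0−ω_c) = −54(1−ω_c)  ⇒  88ω_c = 54  ⇒  ω_c = 27/44
ω_c/ω_r = 27/44

27/44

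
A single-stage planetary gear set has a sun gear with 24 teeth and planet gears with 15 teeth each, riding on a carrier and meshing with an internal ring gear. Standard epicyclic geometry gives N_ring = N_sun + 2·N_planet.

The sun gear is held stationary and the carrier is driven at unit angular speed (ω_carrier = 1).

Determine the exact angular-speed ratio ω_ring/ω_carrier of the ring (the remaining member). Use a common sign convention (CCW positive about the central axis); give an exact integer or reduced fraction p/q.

N_ring = 24 + 2·15 = 54
24(ω_s−ω_c) = −54(ω_r−ω_c),  ω_s=0, ω_c=1
ω_r = 1 − (24/54)(0−1) = 13/9
ω_r/ω_c = 13/9

13/9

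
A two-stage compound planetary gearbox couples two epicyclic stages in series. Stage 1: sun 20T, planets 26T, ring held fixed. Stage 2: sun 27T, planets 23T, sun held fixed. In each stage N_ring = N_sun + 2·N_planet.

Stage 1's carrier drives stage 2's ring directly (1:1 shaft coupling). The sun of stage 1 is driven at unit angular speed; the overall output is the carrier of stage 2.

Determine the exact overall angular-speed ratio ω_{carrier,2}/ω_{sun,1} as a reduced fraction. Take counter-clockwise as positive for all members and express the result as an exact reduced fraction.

73/460

Stage 1: N_ring = 20 + 2·26 = 72
Stage 1: 20(ω_s−ω_c) = −72(ω_r−ω_c),  ω_r=0, ω_s=1
Stage 1: 20(1−ω_c) = −72(0−ω_c)  ⇒  92ω_c = 20  ⇒  ω_c = 5/23
  ⇒ ω_c¹/ω_s¹ = 5/23
Stage 2: N_ring = 27 + 2·23 = 73
Stage 2: 27(ω_s−ω_c) = −73(ω_r−ω_c),  ω_s=0, ω_r=1
Stage 2: 27(0−ω_c) = −73(1−ω_c)  ⇒  100ω_c = 73  ⇒  ω_c = 73/100
  ⇒ ω_c²/ω_r² = 73/100
Coupling ω_r² = ω_c¹ ⇒ overall = 5/23 × 73/100 = 73/460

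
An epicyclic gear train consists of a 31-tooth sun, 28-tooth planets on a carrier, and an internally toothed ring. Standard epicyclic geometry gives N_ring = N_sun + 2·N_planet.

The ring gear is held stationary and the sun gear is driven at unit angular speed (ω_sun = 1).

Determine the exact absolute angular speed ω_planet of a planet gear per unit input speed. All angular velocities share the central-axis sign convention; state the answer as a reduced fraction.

-31/56

N_ring = 31 + 2·28 = 87
31(ω_s−ω_c) = −87(ω_r−ω_c),  ω_r=0, ω_s=1
31(1−ω_c) = −87(0−ω_c)  ⇒  118ω_c = 31  ⇒  ω_c = 31/118
sun–planet: 31·(1−31/118) = −28·(ω_p−ω_c)  ⇒  ω_p−ω_c = −(31/28)·(87/118) = -2697/3304
ω_p = 31/118 − 2697/3304 = -31/56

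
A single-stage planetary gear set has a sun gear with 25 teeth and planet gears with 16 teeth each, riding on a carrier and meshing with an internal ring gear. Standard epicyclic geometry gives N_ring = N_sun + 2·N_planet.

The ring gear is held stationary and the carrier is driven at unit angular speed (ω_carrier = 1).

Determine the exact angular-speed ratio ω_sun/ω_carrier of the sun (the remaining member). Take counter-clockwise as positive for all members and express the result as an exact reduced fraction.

N_ring = 25 + 2·16 = 57
25(ω_s−ω_c) = −57(ω_r−ω_c),  ω_r=0, ω_c=1
ω_s = 1 − (57/25)(0−1) = 82/25
ω_s/ω_c = 82/25

82/25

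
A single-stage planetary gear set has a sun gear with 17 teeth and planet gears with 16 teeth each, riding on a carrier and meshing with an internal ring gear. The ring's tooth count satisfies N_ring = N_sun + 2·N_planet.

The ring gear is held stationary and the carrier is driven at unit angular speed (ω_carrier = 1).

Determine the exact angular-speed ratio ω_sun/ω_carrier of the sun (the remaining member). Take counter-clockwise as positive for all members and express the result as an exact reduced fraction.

66/17

N_ring = 17 + 2·16 = 49
17(ω_s−ω_c) = −49(ω_r−ω_c),  ω_r=0, ω_c=1
ω_s = 1 − (49/17)(0−1) = 66/17
ω_s/ω_c = 66/17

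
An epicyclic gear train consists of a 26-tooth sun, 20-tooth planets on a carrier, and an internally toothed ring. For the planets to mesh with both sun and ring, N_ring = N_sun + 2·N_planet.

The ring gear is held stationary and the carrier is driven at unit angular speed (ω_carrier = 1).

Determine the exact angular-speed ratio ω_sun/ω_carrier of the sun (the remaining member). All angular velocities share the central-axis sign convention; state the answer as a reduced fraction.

46/13

N_ring = 26 + 2·20 = 66
26(ω_s−ω_c) = −66(ω_r−ω_c),  ω_r=0, ω_c=1
ω_s = 1 − (66/26)(0−1) = 46/13
ω_s/ω_c = 46/13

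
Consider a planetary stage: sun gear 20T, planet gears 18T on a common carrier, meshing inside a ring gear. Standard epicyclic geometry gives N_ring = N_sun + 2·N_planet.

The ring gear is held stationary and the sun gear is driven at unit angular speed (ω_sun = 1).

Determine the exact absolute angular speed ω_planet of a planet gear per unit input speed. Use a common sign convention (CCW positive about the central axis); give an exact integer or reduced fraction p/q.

N_ring = 20 + 2·18 = 56
20(ω_s−ω_c) = −56(ω_r−ω_c),  ω_r=0, ω_s=1
20(1−ω_c) = −56(0−ω_c)  ⇒  76ω_c = 20  ⇒  ω_c = 5/19
sun–planet: 20·(1−5/19) = −18·(ω_p−ω_c)  ⇒  ω_p−ω_c = −(20/18)·(14/19) = -140/171
ω_p = 5/19 − 140/171 = -5/9

-5/9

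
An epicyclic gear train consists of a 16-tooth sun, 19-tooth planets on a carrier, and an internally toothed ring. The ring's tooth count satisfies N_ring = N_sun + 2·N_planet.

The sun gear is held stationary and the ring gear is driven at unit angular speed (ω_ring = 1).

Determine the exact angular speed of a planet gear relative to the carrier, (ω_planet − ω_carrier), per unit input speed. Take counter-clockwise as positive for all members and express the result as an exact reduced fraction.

N_ring = 16 + 2·19 = 54
16(ω_s−ω_c) = −54(ω_r−ω_c),  ω_s=0, ω_r=1
16(0−ω_c) = −54(1−ω_c)  ⇒  70ω_c = 54  ⇒  ω_c = 27/35
sun–planet: 16·(0−27/35) = −19·(ω_p−ω_c)  ⇒  ω_p−ω_c = −(16/19)·(-27/35) = 432/665

432/665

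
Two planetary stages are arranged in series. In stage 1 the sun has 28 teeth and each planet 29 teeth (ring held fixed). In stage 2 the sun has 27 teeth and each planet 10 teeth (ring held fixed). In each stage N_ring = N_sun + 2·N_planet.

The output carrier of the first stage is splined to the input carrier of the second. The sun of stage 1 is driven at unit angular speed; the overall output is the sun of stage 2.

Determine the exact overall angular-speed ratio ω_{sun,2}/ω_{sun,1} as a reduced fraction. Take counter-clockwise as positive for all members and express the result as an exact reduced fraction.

1036/1539

Stage 1: N_ring = 28 + 2·29 = 86
Stage 1: 28(ω_s−ω_c) = −86(ω_r−ω_c),  ω_r=0, ω_s=1
Stage 1: 28(1−ω_c) = −86(0−ω_c)  ⇒  114ω_c = 28  ⇒  ω_c = 14/57
  ⇒ ω_c¹/ω_s¹ = 14/57
Stage 2: N_ring = 27 + 2·10 = 47
Stage 2: 27(ω_s−ω_c) = −47(ω_r−ω_c),  ω_r=0, ω_c=1
Stage 2: ω_s = 1 − (47/27)(0−1) = 74/27
  ⇒ ω_s²/ω_c² = 74/27
Coupling ω_c² = ω_c¹ ⇒ overall = 14/57 × 74/27 = 1036/1539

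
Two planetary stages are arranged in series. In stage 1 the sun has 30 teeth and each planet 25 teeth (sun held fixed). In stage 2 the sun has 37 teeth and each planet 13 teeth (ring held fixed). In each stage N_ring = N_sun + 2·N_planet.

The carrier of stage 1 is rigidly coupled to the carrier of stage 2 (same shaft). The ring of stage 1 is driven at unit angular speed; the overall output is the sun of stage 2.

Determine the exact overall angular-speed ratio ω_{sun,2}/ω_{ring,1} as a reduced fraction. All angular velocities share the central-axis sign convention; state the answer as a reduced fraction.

800/407

Stage 1: N_ring = 30 + 2·25 = 80
Stage 1: 30(ω_s−ω_c) = −80(ω_r−ω_c),  ω_s=0, ω_r=1
Stage 1: 30(0−ω_c) = −80(1−ω_c)  ⇒  110ω_c = 80  ⇒  ω_c = 8/11
  ⇒ ω_c¹/ω_r¹ = 8/11
Stage 2: N_ring = 37 + 2·13 = 63
Stage 2: 37(ω_s−ω_c) = −63(ω_r−ω_c),  ω_r=0, ω_c=1
Stage 2: ω_s = 1 − (63/37)(0−1) = 100/37
  ⇒ ω_s²/ω_c² = 100/37
Coupling ω_c² = ω_c¹ ⇒ overall = 8/11 × 100/37 = 800/407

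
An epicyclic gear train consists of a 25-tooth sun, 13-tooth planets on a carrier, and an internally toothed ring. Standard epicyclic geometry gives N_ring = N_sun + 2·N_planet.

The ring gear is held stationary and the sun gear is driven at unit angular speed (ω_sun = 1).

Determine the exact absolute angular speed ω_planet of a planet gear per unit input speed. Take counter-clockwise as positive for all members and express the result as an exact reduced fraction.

-25/26

N_ring = 25 + 2·13 = 51
25(ω_s−ω_c) = −51(ω_r−ω_c),  ω_r=0, ω_s=1
25(1−ω_c) = −51(0−ω_c)  ⇒  76ω_c = 25  ⇒  ω_c = 25/76
sun–planet: 25·(1−25/76) = −13·(ω_p−ω_c)  ⇒  ω_p−ω_c = −(25/13)·(51/76) = -1275/988
ω_p = 25/76 − 1275/988 = -25/26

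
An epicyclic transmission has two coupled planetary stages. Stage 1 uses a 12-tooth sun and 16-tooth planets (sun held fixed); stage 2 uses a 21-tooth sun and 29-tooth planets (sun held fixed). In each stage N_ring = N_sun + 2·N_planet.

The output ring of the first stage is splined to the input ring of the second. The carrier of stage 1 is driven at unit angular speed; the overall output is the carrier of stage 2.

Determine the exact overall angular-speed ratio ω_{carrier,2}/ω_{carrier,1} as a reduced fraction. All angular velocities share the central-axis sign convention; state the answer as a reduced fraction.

Stage 1: N_ring = 12 + 2·16 = 44
Stage 1: 12(ω_s−ω_c) = −44(ω_r−ω_c),  ω_s=0, ω_c=1
Stage 1: ω_r = 1 − (12/44)(0−1) = 14/11
  ⇒ ω_r¹/ω_c¹ = 14/11
Stage 2: N_ring = 21 + 2·29 = 79
Stage 2: 21(ω_s−ω_c) = −79(ω_r−ω_c),  ω_s=0, ω_r=1
Stage 2: 21(0−ω_c) = −79(1−ω_c)  ⇒  100ω_c = 79  ⇒  ω_c = 79/100
  ⇒ ω_c²/ω_r² = 79/100
Coupling ω_r² = ω_r¹ ⇒ overall = 14/11 × 79/100 = 553/550

553/550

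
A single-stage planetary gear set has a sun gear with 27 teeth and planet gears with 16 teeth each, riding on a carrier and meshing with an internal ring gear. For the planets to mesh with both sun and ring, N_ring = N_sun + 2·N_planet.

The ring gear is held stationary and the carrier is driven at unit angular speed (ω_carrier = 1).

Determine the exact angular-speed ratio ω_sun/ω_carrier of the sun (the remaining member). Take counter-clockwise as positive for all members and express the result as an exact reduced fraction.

N_ring = 27 + 2·16 = 59
27(ω_s−ω_c) = −59(ω_r−ω_c),  ω_r=0, ω_c=1
ω_s = 1 − (59/27)(0−1) = 86/27
ω_s/ω_c = 86/27

86/27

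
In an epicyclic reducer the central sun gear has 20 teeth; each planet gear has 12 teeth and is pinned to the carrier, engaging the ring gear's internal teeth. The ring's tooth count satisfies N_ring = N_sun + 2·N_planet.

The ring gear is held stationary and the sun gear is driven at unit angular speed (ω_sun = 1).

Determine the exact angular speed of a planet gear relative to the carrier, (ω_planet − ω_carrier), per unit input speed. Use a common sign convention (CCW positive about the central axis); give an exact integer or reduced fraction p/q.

-55/48

N_ring = 20 + 2·12 = 44
20(ω_s−ω_c) = −44(ω_r−ω_c),  ω_r=0, ω_s=1
20(1−ω_c) = −44(0−ω_c)  ⇒  64ω_c = 20  ⇒  ω_c = 5/16
sun–planet: 20·(1−5/16) = −12·(ω_p−ω_c)  ⇒  ω_p−ω_c = −(20/12)·(11/16) = -55/48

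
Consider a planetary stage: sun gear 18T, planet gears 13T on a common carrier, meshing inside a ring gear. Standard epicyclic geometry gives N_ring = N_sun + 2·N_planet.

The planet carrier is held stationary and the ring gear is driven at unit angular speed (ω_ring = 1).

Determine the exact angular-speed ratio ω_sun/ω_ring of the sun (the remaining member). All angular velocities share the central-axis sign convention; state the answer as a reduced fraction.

-22/9

N_ring = 18 + 2·13 = 44
18(ω_s−ω_c) = −44(ω_r−ω_c),  ω_c=0, ω_r=1
ω_s = 0 − (44/18)(1−0) = -22/9
ω_s/ω_r = -22/9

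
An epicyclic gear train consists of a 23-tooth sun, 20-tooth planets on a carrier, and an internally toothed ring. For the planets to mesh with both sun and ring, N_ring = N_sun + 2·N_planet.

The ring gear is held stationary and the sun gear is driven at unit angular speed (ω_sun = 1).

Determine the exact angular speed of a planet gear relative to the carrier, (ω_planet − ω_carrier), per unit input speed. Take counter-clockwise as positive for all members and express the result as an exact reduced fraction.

-1449/1720

N_ring = 23 + 2·20 = 63
23(ω_s−ω_c) = −63(ω_r−ω_c),  ω_r=0, ω_s=1
23(1−ω_c) = −63(0−ω_c)  ⇒  86ω_c = 23  ⇒  ω_c = 23/86
sun–planet: 23·(1−23/86) = −20·(ω_p−ω_c)  ⇒  ω_p−ω_c = −(23/20)·(63/86) = -1449/1720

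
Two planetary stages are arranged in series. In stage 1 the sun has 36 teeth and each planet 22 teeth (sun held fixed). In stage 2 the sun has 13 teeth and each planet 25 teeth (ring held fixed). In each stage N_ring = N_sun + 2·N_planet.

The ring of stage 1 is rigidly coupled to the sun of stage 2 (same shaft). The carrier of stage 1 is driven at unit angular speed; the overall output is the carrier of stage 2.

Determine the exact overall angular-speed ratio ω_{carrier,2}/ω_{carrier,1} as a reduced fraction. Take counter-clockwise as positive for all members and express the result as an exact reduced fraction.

377/1520

Stage 1: N_ring = 36 + 2·22 = 80
Stage 1: 36(ω_s−ω_c) = −80(ω_r−ω_c),  ω_s=0, ω_c=1
Stage 1: ω_r = 1 − (36/80)(0−1) = 29/20
  ⇒ ω_r¹/ω_c¹ = 29/20
Stage 2: N_ring = 13 + 2·25 = 63
Stage 2: 13(ω_s−ω_c) = −63(ω_r−ω_c),  ω_r=0, ω_s=1
Stage 2: 13(1−ω_c) = −63(0−ω_c)  ⇒  76ω_c = 13  ⇒  ω_c = 13/76
  ⇒ ω_c²/ω_s² = 13/76
Coupling ω_s² = ω_r¹ ⇒ overall = 29/20 × 13/76 = 377/1520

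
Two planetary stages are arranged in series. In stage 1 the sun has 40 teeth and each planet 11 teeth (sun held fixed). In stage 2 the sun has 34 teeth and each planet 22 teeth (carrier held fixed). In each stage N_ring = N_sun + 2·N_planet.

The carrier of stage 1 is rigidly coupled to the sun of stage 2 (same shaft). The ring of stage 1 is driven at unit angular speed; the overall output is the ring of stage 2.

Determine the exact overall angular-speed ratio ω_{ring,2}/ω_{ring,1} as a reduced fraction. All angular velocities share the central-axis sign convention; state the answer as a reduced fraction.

Stage 1: N_ring = 40 + 2·11 = 62
Stage 1: 40(ω_s−ω_c) = −62(ω_r−ω_c),  ω_s=0, ω_r=1
Stage 1: 40(0−ω_c) = −62(1−ω_c)  ⇒  102ω_c = 62  ⇒  ω_c = 31/51
  ⇒ ω_c¹/ω_r¹ = 31/51
Stage 2: N_ring = 34 + 2·22 = 78
Stage 2: 34(ω_s−ω_c) = −78(ω_r−ω_c),  ω_c=0, ω_s=1
Stage 2: ω_r = 0 − (34/78)(1−0) = -17/39
  ⇒ ω_r²/ω_s² = -17/39
Coupling ω_s² = ω_c¹ ⇒ overall = 31/51 × -17/39 = -31/117

-31/117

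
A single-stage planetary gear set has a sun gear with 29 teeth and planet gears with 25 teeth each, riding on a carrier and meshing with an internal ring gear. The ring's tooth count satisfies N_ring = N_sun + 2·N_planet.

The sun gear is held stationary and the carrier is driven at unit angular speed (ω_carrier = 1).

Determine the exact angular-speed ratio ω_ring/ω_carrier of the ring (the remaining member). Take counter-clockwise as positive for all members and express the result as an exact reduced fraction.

108/79

N_ring = 29 + 2·25 = 79
29(ω_s−ω_c) = −79(ω_r−ω_c),  ω_s=0, ω_c=1
ω_r = 1 − (29/79)(0−1) = 108/79
ω_r/ω_c = 108/79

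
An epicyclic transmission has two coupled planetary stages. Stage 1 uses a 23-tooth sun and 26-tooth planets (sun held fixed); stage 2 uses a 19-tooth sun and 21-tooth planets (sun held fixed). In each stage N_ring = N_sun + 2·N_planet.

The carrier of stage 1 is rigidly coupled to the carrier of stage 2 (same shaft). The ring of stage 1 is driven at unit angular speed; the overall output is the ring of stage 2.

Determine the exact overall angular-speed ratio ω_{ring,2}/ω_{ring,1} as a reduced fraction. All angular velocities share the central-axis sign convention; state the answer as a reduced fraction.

Stage 1: N_ring = 23 + 2·26 = 75
Stage 1: 23(ω_s−ω_c) = −75(ω_r−ω_c),  ω_s=0, ω_r=1
Stage 1: 23(0−ω_c) = −75(1−ω_c)  ⇒  98ω_c = 75  ⇒  ω_c = 75/98
  ⇒ ω_c¹/ω_r¹ = 75/98
Stage 2: N_ring = 19 + 2·21 = 61
Stage 2: 19(ω_s−ω_c) = −61(ω_r−ω_c),  ω_s=0, ω_c=1
Stage 2: ω_r = 1 − (19/61)(0−1) = 80/61
  ⇒ ω_r²/ω_c² = 80/61
Coupling ω_c² = ω_c¹ ⇒ overall = 75/98 × 80/61 = 3000/2989

3000/2989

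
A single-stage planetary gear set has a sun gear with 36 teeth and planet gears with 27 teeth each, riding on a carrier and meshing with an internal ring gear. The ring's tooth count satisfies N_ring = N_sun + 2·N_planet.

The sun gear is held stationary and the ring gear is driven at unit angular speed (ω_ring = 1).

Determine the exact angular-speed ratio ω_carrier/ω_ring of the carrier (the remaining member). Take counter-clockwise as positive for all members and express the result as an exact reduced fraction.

N_ring = 36 + 2·27 = 90
36(ω_s−ω_c) = −90(ω_r−ω_c),  ω_s=0, ω_r=1
36(0−ω_c) = −90(1−ω_c)  ⇒  126ω_c = 90  ⇒  ω_c = 5/7
ω_c/ω_r = 5/7

5/7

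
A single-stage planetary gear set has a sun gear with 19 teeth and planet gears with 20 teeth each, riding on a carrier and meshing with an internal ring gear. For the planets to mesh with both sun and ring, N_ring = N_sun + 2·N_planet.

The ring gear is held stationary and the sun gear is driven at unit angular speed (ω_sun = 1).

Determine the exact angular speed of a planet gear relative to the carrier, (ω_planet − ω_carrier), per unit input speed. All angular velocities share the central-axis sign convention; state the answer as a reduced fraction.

N_ring = 19 + 2·20 = 59
19(ω_s−ω_c) = −59(ω_r−ω_c),  ω_r=0, ω_s=1
19(1−ω_c) = −59(0−ω_c)  ⇒  78ω_c = 19  ⇒  ω_c = 19/78
sun–planet: 19·(1−19/78) = −20·(ω_p−ω_c)  ⇒  ω_p−ω_c = −(19/20)·(59/78) = -1121/1560

-1121/1560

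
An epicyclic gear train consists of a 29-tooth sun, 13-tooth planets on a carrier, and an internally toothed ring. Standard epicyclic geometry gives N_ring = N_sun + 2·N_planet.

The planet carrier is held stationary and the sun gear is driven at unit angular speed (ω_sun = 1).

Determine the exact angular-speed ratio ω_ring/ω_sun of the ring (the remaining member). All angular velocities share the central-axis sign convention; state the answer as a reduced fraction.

-29/55

N_ring = 29 + 2·13 = 55
29(ω_s−ω_c) = −55(ω_r−ω_c),  ω_c=0, ω_s=1
ω_r = 0 − (29/55)(1−0) = -29/55
ω_r/ω_s = -29/55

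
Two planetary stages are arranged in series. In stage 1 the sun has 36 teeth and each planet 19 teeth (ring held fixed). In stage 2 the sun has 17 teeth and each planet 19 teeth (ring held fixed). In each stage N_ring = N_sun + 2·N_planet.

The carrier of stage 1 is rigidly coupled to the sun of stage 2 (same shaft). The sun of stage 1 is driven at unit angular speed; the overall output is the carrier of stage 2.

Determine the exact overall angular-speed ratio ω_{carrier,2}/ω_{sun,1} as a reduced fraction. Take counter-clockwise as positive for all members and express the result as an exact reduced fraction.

17/220

Stage 1: N_ring = 36 + 2·19 = 74
Stage 1: 36(ω_s−ω_c) = −74(ω_r−ω_c),  ω_r=0, ω_s=1
Stage 1: 36(1−ω_c) = −74(0−ω_c)  ⇒  110ω_c = 36  ⇒  ω_c = 18/55
  ⇒ ω_c¹/ω_s¹ = 18/55
Stage 2: N_ring = 17 + 2·19 = 55
Stage 2: 17(ω_s−ω_c) = −55(ω_r−ω_c),  ω_r=0, ω_s=1
Stage 2: 17(1−ω_c) = −55(0−ω_c)  ⇒  72ω_c = 17  ⇒  ω_c = 17/72
  ⇒ ω_c²/ω_s² = 17/72
Coupling ω_s² = ω_c¹ ⇒ overall = 18/55 × 17/72 = 17/220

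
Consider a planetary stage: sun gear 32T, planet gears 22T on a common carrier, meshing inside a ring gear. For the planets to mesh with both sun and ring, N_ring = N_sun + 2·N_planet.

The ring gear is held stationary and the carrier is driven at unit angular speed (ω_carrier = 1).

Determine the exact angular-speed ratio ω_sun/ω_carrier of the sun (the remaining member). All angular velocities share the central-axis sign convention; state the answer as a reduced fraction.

N_ring = 32 + 2·22 = 76
32(ω_s−ω_c) = −76(ω_r−ω_c),  ω_r=0, ω_c=1
ω_s = 1 − (76/32)(0−1) = 27/8
ω_s/ω_c = 27/8

27/8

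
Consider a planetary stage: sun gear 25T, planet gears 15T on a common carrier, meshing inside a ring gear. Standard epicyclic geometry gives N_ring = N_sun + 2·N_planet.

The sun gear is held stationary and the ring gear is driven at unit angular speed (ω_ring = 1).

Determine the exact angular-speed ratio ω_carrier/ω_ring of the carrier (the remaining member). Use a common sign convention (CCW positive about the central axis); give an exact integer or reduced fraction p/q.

N_ring = 25 + 2·15 = 55
25(ω_s−ω_c) = −55(ω_r−ω_c),  ω_s=0, ω_r=1
25(0−ω_c) = −55(1−ω_c)  ⇒  80ω_c = 55  ⇒  ω_c = 11/16
ω_c/ω_r = 11/16

11/16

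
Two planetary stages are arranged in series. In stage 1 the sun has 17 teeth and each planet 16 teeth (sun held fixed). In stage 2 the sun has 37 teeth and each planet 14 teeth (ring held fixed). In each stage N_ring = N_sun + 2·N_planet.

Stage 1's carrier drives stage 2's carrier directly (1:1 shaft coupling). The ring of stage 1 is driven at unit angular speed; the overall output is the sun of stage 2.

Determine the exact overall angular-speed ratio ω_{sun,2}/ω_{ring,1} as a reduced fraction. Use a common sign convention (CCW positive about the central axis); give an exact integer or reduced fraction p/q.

833/407

Stage 1: N_ring = 17 + 2·16 = 49
Stage 1: 17(ω_s−ω_c) = −49(ω_r−ω_c),  ω_s=0, ω_r=1
Stage 1: 17(0−ω_c) = −49(1−ω_c)  ⇒  66ω_c = 49  ⇒  ω_c = 49/66
  ⇒ ω_c¹/ω_r¹ = 49/66
Stage 2: N_ring = 37 + 2·14 = 65
Stage 2: 37(ω_s−ω_c) = −65(ω_r−ω_c),  ω_r=0, ω_c=1
Stage 2: ω_s = 1 − (65/37)(0−1) = 102/37
  ⇒ ω_s²/ω_c² = 102/37
Coupling ω_c² = ω_c¹ ⇒ overall = 49/66 × 102/37 = 833/407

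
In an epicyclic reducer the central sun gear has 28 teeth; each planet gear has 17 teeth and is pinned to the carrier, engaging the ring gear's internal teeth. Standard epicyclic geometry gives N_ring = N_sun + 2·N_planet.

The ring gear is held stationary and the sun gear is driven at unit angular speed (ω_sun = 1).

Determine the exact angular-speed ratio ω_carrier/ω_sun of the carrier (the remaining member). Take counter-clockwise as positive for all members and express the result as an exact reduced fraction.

N_ring = 28 + 2·17 = 62
28(ω_s−ω_c) = −62(ω_r−ω_c),  ω_r=0, ω_s=1
28(1−ω_c) = −62(0−ω_c)  ⇒  90ω_c = 28  ⇒  ω_c = 14/45
ω_c/ω_s = 14/45

14/45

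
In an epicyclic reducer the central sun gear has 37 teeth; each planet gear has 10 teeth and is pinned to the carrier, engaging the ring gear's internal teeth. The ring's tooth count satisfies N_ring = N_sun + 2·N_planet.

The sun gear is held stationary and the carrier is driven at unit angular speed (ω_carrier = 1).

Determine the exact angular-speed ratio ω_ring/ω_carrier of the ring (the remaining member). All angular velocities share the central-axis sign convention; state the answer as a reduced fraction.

94/57

N_ring = 37 + 2·10 = 57
37(ω_s−ω_c) = −57(ω_r−ω_c),  ω_s=0, ω_c=1
ω_r = 1 − (37/57)(0−1) = 94/57
ω_r/ω_c = 94/57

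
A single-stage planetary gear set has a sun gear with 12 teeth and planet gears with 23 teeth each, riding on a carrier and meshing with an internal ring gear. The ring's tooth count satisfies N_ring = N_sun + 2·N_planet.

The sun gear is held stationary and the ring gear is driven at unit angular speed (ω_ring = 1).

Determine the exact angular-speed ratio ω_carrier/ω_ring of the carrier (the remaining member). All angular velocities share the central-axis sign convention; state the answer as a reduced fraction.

29/35

N_ring = 12 + 2·23 = 58
12(ω_s−ω_c) = −58(ω_r−ω_c),  ω_s=0, ω_r=1
12(0−ω_c) = −58(1−ω_c)  ⇒  70ω_c = 58  ⇒  ω_c = 29/35
ω_c/ω_r = 29/35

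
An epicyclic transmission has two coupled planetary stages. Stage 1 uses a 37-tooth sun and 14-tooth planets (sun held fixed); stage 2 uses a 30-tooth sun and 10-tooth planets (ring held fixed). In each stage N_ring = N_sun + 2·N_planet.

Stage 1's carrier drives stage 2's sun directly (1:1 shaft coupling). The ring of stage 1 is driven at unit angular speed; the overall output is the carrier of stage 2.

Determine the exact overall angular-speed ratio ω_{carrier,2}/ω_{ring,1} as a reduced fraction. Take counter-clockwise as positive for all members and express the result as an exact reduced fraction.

65/272

Stage 1: N_ring = 37 + 2·14 = 65
Stage 1: 37(ω_s−ω_c) = −65(ω_r−ω_c),  ω_s=0, ω_r=1
Stage 1: 37(0−ω_c) = −65(1−ω_c)  ⇒  102ω_c = 65  ⇒  ω_c = 65/102
  ⇒ ω_c¹/ω_r¹ = 65/102
Stage 2: N_ring = 30 + 2·10 = 50
Stage 2: 30(ω_s−ω_c) = −50(ω_r−ω_c),  ω_r=0, ω_s=1
Stage 2: 30(1−ω_c) = −50(0−ω_c)  ⇒  80ω_c = 30  ⇒  ω_c = 3/8
  ⇒ ω_c²/ω_s² = 3/8
Coupling ω_s² = ω_c¹ ⇒ overall = 65/102 × 3/8 = 65/272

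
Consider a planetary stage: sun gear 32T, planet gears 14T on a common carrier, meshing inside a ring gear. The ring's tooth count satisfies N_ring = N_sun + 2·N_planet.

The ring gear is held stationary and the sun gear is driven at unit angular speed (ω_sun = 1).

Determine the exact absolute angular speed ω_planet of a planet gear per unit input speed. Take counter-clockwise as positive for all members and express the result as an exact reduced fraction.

-8/7

N_ring = 32 + 2·14 = 60
32(ω_s−ω_c) = −60(ω_r−ω_c),  ω_r=0, ω_s=1
32(1−ω_c) = −60(0−ω_c)  ⇒  92ω_c = 32  ⇒  ω_c = 8/23
sun–planet: 32·(1−8/23) = −14·(ω_p−ω_c)  ⇒  ω_p−ω_c = −(32/14)·(15/23) = -240/161
ω_p = 8/23 − 240/161 = -8/7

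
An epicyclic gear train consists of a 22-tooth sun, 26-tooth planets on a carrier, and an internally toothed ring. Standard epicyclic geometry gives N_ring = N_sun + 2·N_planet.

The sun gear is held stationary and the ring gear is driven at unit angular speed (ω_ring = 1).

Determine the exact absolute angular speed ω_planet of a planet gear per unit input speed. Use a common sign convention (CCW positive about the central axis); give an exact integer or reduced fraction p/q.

N_ring = 22 + 2·26 = 74
22(ω_s−ω_c) = −74(ω_r−ω_c),  ω_s=0, ω_r=1
22(0−ω_c) = −74(1−ω_c)  ⇒  96ω_c = 74  ⇒  ω_c = 37/48
sun–planet: 22·(0−37/48) = −26·(ω_p−ω_c)  ⇒  ω_p−ω_c = −(22/26)·(-37/48) = 407/624
ω_p = 37/48 + 407/624 = 37/26

37/26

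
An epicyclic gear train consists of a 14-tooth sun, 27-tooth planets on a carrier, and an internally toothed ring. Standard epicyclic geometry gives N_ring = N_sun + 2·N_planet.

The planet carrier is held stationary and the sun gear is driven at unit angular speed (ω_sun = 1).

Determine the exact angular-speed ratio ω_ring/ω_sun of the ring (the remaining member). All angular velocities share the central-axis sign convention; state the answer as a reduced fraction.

N_ring = 14 + 2·27 = 68
14(ω_s−ω_c) = −68(ω_r−ω_c),  ω_c=0, ω_s=1
ω_r = 0 − (14/68)(1−0) = -7/34
ω_r/ω_s = -7/34

-7/34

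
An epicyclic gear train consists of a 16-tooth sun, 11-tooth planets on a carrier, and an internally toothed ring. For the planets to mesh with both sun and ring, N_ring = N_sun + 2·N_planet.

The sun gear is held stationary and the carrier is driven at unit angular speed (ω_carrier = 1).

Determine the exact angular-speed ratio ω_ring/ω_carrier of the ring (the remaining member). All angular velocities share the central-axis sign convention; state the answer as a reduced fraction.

27/19

N_ring = 16 + 2·11 = 38
16(ω_s−ω_c) = −38(ω_r−ω_c),  ω_s=0, ω_c=1
ω_r = 1 − (16/38)(0−1) = 27/19
ω_r/ω_c = 27/19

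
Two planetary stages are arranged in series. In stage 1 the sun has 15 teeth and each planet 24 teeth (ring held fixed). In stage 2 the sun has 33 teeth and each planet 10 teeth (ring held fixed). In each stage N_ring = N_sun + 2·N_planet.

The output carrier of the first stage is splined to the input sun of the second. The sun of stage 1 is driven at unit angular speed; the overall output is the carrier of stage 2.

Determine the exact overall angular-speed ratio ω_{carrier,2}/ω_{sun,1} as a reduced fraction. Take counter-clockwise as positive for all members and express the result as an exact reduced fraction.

165/2236

Stage 1: N_ring = 15 + 2·24 = 63
Stage 1: 15(ω_s−ω_c) = −63(ω_r−ω_c),  ω_r=0, ω_s=1
Stage 1: 15(1−ω_c) = −63(0−ω_c)  ⇒  78ω_c = 15  ⇒  ω_c = 5/26
  ⇒ ω_c¹/ω_s¹ = 5/26
Stage 2: N_ring = 33 + 2·10 = 53
Stage 2: 33(ω_s−ω_c) = −53(ω_r−ω_c),  ω_r=0, ω_s=1
Stage 2: 33(1−ω_c) = −53(0−ω_c)  ⇒  86ω_c = 33  ⇒  ω_c = 33/86
  ⇒ ω_c²/ω_s² = 33/86
Coupling ω_s² = ω_c¹ ⇒ overall = 5/26 × 33/86 = 165/2236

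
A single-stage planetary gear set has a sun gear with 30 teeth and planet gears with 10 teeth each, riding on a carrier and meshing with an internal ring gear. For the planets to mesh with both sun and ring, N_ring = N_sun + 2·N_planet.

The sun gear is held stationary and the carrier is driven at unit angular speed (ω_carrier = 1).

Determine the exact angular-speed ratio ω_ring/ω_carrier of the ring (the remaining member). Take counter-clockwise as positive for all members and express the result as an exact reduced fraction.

N_ring = 30 + 2·10 = 50
30(ω_s−ω_c) = −50(ω_r−ω_c),  ω_s=0, ω_c=1
ω_r = 1 − (30/50)(0−1) = 8/5
ω_r/ω_c = 8/5

8/5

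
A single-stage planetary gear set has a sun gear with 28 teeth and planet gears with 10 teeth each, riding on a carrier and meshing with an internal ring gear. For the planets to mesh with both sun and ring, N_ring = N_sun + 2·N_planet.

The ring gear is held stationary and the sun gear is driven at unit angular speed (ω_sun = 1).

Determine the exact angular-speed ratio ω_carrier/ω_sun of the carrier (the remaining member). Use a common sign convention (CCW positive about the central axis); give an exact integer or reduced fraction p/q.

7/19

N_ring = 28 + 2·10 = 48
28(ω_s−ω_c) = −48(ω_r−ω_c),  ω_r=0, ω_s=1
28(1−ω_c) = −48(0−ω_c)  ⇒  76ω_c = 28  ⇒  ω_c = 7/19
ω_c/ω_s = 7/19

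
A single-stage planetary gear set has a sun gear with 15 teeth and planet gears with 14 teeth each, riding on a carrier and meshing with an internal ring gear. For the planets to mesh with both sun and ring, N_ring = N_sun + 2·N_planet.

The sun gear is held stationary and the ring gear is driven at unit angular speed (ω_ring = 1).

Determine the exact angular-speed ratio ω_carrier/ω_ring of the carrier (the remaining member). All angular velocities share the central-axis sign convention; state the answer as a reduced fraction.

43/58

N_ring = 15 + 2·14 = 43
15(ω_s−ω_c) = −43(ω_r−ω_c),  ω_s=0, ω_r=1
15(0−ω_c) = −43(1−ω_c)  ⇒  58ω_c = 43  ⇒  ω_c = 43/58
ω_c/ω_r = 43/58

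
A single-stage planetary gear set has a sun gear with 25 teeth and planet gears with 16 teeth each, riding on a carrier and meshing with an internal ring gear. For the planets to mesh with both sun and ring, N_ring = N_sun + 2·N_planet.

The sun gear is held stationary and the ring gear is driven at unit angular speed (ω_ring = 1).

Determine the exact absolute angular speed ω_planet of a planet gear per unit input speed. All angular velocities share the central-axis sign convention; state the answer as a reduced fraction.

57/32

N_ring = 25 + 2·16 = 57
25(ω_s−ω_c) = −57(ω_r−ω_c),  ω_s=0, ω_r=1
25(0−ω_c) = −57(1−ω_c)  ⇒  82ω_c = 57  ⇒  ω_c = 57/82
sun–planet: 25·(0−57/82) = −16·(ω_p−ω_c)  ⇒  ω_p−ω_c = −(25/16)·(-57/82) = 1425/1312
ω_p = 57/82 + 1425/1312 = 57/32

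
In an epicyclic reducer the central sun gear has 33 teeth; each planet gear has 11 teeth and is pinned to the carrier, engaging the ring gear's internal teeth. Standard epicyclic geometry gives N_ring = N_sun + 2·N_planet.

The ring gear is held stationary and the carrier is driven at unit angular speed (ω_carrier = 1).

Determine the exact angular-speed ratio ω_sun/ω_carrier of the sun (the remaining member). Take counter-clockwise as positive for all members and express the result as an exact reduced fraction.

N_ring = 33 + 2·11 = 55
33(ω_s−ω_c) = −55(ω_r−ω_c),  ω_r=0, ω_c=1
ω_s = 1 − (55/33)(0−1) = 8/3
ω_s/ω_c = 8/3

8/3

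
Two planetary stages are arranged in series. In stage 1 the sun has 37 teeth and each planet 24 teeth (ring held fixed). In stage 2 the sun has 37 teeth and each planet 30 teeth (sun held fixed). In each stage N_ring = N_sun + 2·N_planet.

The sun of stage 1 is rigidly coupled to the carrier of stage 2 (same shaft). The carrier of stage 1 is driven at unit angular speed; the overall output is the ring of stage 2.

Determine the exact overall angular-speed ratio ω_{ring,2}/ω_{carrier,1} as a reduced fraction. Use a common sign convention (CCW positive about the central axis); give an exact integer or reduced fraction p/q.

16348/3589

Stage 1: N_ring = 37 + 2·24 = 85
Stage 1: 37(ω_s−ω_c) = −85(ω_r−ω_c),  ω_r=0, ω_c=1
Stage 1: ω_s = 1 − (85/37)(0−1) = 122/37
  ⇒ ω_s¹/ω_c¹ = 122/37
Stage 2: N_ring = 37 + 2·30 = 97
Stage 2: 37(ω_s−ω_c) = −97(ω_r−ω_c),  ω_s=0, ω_c=1
Stage 2: ω_r = 1 − (37/97)(0−1) = 134/97
  ⇒ ω_r²/ω_c² = 134/97
Coupling ω_c² = ω_s¹ ⇒ overall = 122/37 × 134/97 = 16348/3589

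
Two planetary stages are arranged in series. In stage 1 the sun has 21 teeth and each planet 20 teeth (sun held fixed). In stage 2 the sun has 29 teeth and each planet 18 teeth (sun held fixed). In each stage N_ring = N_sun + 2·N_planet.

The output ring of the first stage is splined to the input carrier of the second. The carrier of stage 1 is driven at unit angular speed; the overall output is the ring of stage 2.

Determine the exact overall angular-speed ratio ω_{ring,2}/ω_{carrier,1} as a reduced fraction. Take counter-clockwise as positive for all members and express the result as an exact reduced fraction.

7708/3965

Stage 1: N_ring = 21 + 2·20 = 61
Stage 1: 21(ω_s−ω_c) = −61(ω_r−ω_c),  ω_s=0, ω_c=1
Stage 1: ω_r = 1 − (21/61)(0−1) = 82/61
  ⇒ ω_r¹/ω_c¹ = 82/61
Stage 2: N_ring = 29 + 2·18 = 65
Stage 2: 29(ω_s−ω_c) = −65(ω_r−ω_c),  ω_s=0, ω_c=1
Stage 2: ω_r = 1 − (29/65)(0−1) = 94/65
  ⇒ ω_r²/ω_c² = 94/65
Coupling ω_c² = ω_r¹ ⇒ overall = 82/61 × 94/65 = 7708/3965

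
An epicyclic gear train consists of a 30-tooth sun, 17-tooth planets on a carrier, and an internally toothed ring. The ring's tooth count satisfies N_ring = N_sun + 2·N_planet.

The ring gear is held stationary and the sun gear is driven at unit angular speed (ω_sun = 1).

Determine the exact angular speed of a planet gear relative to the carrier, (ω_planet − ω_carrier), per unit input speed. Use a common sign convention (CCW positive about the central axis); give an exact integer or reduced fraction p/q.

N_ring = 30 + 2·17 = 64
30(ω_s−ω_c) = −64(ω_r−ω_c),  ω_r=0, ω_s=1
30(1−ω_c) = −64(0−ω_c)  ⇒  94ω_c = 30  ⇒  ω_c = 15/47
sun–planet: 30·(1−15/47) = −17·(ω_p−ω_c)  ⇒  ω_p−ω_c = −(30/17)·(32/47) = -960/799

-960/799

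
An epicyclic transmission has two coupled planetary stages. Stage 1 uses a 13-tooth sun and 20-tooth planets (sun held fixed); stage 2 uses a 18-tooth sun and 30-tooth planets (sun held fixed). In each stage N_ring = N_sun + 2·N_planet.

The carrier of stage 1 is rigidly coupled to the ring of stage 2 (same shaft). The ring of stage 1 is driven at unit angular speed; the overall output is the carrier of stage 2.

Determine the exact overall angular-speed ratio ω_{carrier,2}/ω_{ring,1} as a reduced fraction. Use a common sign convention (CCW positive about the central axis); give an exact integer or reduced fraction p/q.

689/1056

Stage 1: N_ring = 13 + 2·20 = 53
Stage 1: 13(ω_s−ω_c) = −53(ω_r−ω_c),  ω_s=0, ω_r=1
Stage 1: 13(0−ω_c) = −53(1−ω_c)  ⇒  66ω_c = 53  ⇒  ω_c = 53/66
  ⇒ ω_c¹/ω_r¹ = 53/66
Stage 2: N_ring = 18 + 2·30 = 78
Stage 2: 18(ω_s−ω_c) = −78(ω_r−ω_c),  ω_s=0, ω_r=1
Stage 2: 18(0−ω_c) = −78(1−ω_c)  ⇒  96ω_c = 78  ⇒  ω_c = 13/16
  ⇒ ω_c²/ω_r² = 13/16
Coupling ω_r² = ω_c¹ ⇒ overall = 53/66 × 13/16 = 689/1056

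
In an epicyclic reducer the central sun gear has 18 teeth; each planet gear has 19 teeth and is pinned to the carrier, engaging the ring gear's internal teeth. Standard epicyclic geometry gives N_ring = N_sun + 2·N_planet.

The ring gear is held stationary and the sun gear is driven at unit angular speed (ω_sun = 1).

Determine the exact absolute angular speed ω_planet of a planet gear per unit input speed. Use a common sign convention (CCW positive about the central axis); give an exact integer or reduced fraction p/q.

N_ring = 18 + 2·19 = 56
18(ω_s−ω_c) = −56(ω_r−ω_c),  ω_r=0, ω_s=1
18(1−ω_c) = −56(0−ω_c)  ⇒  74ω_c = 18  ⇒  ω_c = 9/37
sun–planet: 18·(1−9/37) = −19·(ω_p−ω_c)  ⇒  ω_p−ω_c = −(18/19)·(28/37) = -504/703
ω_p = 9/37 − 504/703 = -9/19

-9/19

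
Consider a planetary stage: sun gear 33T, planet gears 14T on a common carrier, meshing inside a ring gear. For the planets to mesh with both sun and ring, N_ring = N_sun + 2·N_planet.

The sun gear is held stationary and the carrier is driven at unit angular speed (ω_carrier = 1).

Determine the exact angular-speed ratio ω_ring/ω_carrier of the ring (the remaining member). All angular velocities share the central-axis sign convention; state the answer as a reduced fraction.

N_ring = 33 + 2·14 = 61
33(ω_s−ω_c) = −61(ω_r−ω_c),  ω_s=0, ω_c=1
ω_r = 1 − (33/61)(0−1) = 94/61
ω_r/ω_c = 94/61

94/61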